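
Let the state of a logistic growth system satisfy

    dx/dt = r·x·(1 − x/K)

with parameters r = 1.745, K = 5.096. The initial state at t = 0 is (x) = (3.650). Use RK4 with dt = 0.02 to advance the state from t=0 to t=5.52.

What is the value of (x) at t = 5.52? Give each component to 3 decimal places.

t=0.000: state=(3.650)
step 1 (dt=0.02): k1=(1.807), k2=(1.794), k3=(1.794), k4=(1.780); state += dt/6·(k1+2k2+2k3+k4)
t=0.020: state=(3.686)
t=0.040: state=(3.721)
t=0.060: state=(3.756)
continuing one RK4 step at a time; state shown every 10 steps (Δt=0.2):
t=0.200: state=(3.983)
t=0.400: state=(4.257)
t=0.600: state=(4.474)
t=0.800: state=(4.641)
t=1.000: state=(4.766)
t=1.200: state=(4.859)
t=1.400: state=(4.926)
t=1.600: state=(4.975)
t=1.800: state=(5.010)
t=2.000: state=(5.035)
t=2.200: state=(5.053)
t=2.400: state=(5.066)
t=2.600: state=(5.074)
t=2.800: state=(5.081)
t=3.000: state=(5.085)
t=3.200: state=(5.088)
t=3.400: state=(5.091)
t=3.600: state=(5.092)
t=3.800: state=(5.093)
t=4.000: state=(5.094)
t=4.200: state=(5.095)
t=4.400: state=(5.095)
t=4.600: state=(5.095)
t=4.800: state=(5.096)
t=5.000: state=(5.096)
t=5.200: state=(5.096)
t=5.400: state=(5.096)
t=5.520: state=(5.096)

(x) = (5.096)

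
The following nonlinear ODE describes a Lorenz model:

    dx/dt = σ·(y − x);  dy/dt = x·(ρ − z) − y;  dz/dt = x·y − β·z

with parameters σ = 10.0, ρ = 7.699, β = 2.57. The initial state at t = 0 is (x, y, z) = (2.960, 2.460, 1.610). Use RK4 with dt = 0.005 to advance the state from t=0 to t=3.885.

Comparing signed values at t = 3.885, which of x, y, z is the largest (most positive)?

largest component: z

t=0.000: state=(2.960, 2.460, 1.610)
step 1 (dt=0.005): k1=(-5.000, 15.563, 3.144), k2=(-4.486, 15.425, 3.208), k3=(-4.502, 15.433, 3.209), k4=(-4.003, 15.302, 3.274); state += dt/6·(k1+2k2+2k3+k4)
t=0.005: state=(2.938, 2.537, 1.626)
t=0.010: state=(2.920, 2.613, 1.643)
t=0.015: state=(2.907, 2.688, 1.660)
continuing one RK4 step at a time; state shown every 40 steps (Δt=0.2):
t=0.200: state=(4.141, 5.287, 3.111)
t=0.400: state=(6.201, 6.720, 7.243)
t=0.600: state=(5.351, 4.212, 9.580)
t=0.800: state=(3.262, 2.549, 7.786)
t=1.000: state=(2.601, 2.592, 5.740)
t=1.200: state=(3.021, 3.417, 4.729)
t=1.400: state=(4.056, 4.644, 5.109)
t=1.600: state=(5.017, 5.279, 6.757)
t=1.800: state=(4.871, 4.504, 7.946)
t=2.000: state=(3.989, 3.589, 7.481)
t=2.200: state=(3.507, 3.436, 6.454)
t=2.400: state=(3.653, 3.845, 5.870)
t=2.600: state=(4.149, 4.414, 6.059)
t=2.800: state=(4.542, 4.632, 6.771)
t=3.000: state=(4.465, 4.316, 7.239)
t=3.200: state=(4.100, 3.925, 7.061)
t=3.400: state=(3.877, 3.839, 6.605)
t=3.600: state=(3.941, 4.031, 6.341)
t=3.800: state=(4.166, 4.281, 6.442)
t=3.885: state=(4.254, 4.342, 6.567)
compare at T: x=4.254, y=4.342, z=6.567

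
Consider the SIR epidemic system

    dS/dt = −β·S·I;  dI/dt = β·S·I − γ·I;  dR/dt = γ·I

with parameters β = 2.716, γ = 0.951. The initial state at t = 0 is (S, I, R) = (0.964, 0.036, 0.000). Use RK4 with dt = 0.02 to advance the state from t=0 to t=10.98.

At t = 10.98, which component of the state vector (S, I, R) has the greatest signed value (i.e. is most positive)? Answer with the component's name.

largest component: R

t=0.000: state=(0.964, 0.036, 0.000)
step 1 (dt=0.02): k1=(-0.094, 0.060, 0.034), k2=(-0.096, 0.061, 0.035), k3=(-0.096, 0.061, 0.035), k4=(-0.097, 0.062, 0.035); state += dt/6·(k1+2k2+2k3+k4)
t=0.020: state=(0.962, 0.037, 0.001)
t=0.040: state=(0.960, 0.038, 0.001)
t=0.060: state=(0.958, 0.040, 0.002)
continuing one RK4 step at a time; state shown every 25 steps (Δt=0.5):
t=0.500: state=(0.894, 0.079, 0.026)
t=1.000: state=(0.766, 0.154, 0.081)
t=1.500: state=(0.586, 0.240, 0.175)
t=2.000: state=(0.406, 0.291, 0.303)
t=2.500: state=(0.273, 0.285, 0.442)
t=3.000: state=(0.190, 0.242, 0.568)
t=3.500: state=(0.142, 0.188, 0.670)
t=4.000: state=(0.114, 0.139, 0.747)
t=4.500: state=(0.097, 0.099, 0.804)
t=5.000: state=(0.087, 0.070, 0.843)
t=5.500: state=(0.080, 0.049, 0.871)
t=6.000: state=(0.076, 0.034, 0.891)
t=6.500: state=(0.073, 0.023, 0.904)
t=7.000: state=(0.071, 0.016, 0.913)
t=7.500: state=(0.070, 0.011, 0.919)
t=8.000: state=(0.069, 0.007, 0.924)
t=8.500: state=(0.068, 0.005, 0.927)
t=9.000: state=(0.068, 0.003, 0.929)
t=9.500: state=(0.068, 0.002, 0.930)
t=10.000: state=(0.068, 0.002, 0.931)
t=10.500: state=(0.067, 0.001, 0.932)
t=10.980: state=(0.067, 0.001, 0.932)
compare at T: S=0.067, I=0.001, R=0.932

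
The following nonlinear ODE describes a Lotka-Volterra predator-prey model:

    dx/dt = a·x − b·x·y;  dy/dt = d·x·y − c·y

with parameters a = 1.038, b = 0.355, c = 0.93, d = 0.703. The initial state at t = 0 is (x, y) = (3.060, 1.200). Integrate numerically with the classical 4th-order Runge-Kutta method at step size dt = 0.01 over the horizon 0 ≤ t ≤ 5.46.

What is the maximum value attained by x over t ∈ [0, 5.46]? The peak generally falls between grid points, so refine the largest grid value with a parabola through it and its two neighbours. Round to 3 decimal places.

t=0.000: state=(3.060, 1.200)
step 1 (dt=0.01): k1=(1.873, 1.465), k2=(1.870, 1.482), k3=(1.870, 1.482), k4=(1.868, 1.499); state += dt/6·(k1+2k2+2k3+k4)
t=0.010: state=(3.079, 1.215)
t=0.020: state=(3.097, 1.230)
t=0.030: state=(3.116, 1.246)
continuing one RK4 step at a time; state shown every 20 steps (Δt=0.2):
t=0.200: state=(3.417, 1.572)
t=0.400: state=(3.689, 2.154)
t=0.600: state=(3.785, 3.032)
t=0.800: state=(3.604, 4.248)
t=1.000: state=(3.120, 5.676)
t=1.200: state=(2.445, 6.977)
t=1.400: state=(1.776, 7.785)
t=1.600: state=(1.244, 7.977)
t=1.800: state=(0.877, 7.674)
t=2.000: state=(0.638, 7.079)
t=2.200: state=(0.487, 6.356)
t=2.400: state=(0.392, 5.611)
t=2.600: state=(0.332, 4.901)
t=2.800: state=(0.296, 4.252)
t=3.000: state=(0.275, 3.674)
t=3.200: state=(0.265, 3.168)
t=3.400: state=(0.265, 2.730)
t=3.600: state=(0.272, 2.354)
t=3.800: state=(0.287, 2.033)
t=4.000: state=(0.309, 1.760)
t=4.200: state=(0.338, 1.529)
t=4.400: state=(0.376, 1.335)
t=4.600: state=(0.424, 1.172)
t=4.800: state=(0.482, 1.037)
t=5.000: state=(0.554, 0.926)
t=5.200: state=(0.640, 0.836)
t=5.400: state=(0.744, 0.765)
t=5.460: state=(0.779, 0.747)
largest grid value and its neighbours: x(0.570)=3.78588, x(0.580)=3.78615, x(0.590)=3.78574
parabola through these three points peaks at t≈0.579 with x≈3.78615

max x = 3.786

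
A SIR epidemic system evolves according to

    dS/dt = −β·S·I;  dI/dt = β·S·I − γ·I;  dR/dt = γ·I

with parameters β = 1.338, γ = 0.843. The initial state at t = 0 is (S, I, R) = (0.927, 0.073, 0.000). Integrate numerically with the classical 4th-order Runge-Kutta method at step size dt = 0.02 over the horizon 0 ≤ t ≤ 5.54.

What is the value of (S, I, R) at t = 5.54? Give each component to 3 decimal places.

t=0.000: state=(0.927, 0.073, 0.000)
step 1 (dt=0.02): k1=(-0.091, 0.029, 0.062), k2=(-0.091, 0.029, 0.062), k3=(-0.091, 0.029, 0.062), k4=(-0.091, 0.029, 0.062); state += dt/6·(k1+2k2+2k3+k4)
t=0.020: state=(0.925, 0.074, 0.001)
t=0.040: state=(0.923, 0.074, 0.002)
t=0.060: state=(0.922, 0.075, 0.004)
continuing one RK4 step at a time; state shown every 10 steps (Δt=0.2):
t=0.200: state=(0.908, 0.079, 0.013)
t=0.400: state=(0.889, 0.085, 0.027)
t=0.600: state=(0.868, 0.091, 0.041)
t=0.800: state=(0.847, 0.096, 0.057)
t=1.000: state=(0.825, 0.102, 0.074)
t=1.200: state=(0.802, 0.107, 0.091)
t=1.400: state=(0.779, 0.111, 0.110)
t=1.600: state=(0.755, 0.116, 0.129)
t=1.800: state=(0.732, 0.119, 0.149)
t=2.000: state=(0.709, 0.122, 0.169)
t=2.200: state=(0.686, 0.124, 0.190)
t=2.400: state=(0.663, 0.126, 0.211)
t=2.600: state=(0.641, 0.127, 0.232)
t=2.800: state=(0.620, 0.127, 0.254)
t=3.000: state=(0.599, 0.126, 0.275)
t=3.200: state=(0.579, 0.125, 0.296)
t=3.400: state=(0.561, 0.123, 0.317)
t=3.600: state=(0.543, 0.120, 0.337)
t=3.800: state=(0.526, 0.117, 0.357)
t=4.000: state=(0.510, 0.113, 0.377)
t=4.200: state=(0.495, 0.110, 0.396)
t=4.400: state=(0.481, 0.106, 0.414)
t=4.600: state=(0.468, 0.101, 0.431)
t=4.800: state=(0.455, 0.097, 0.448)
t=5.000: state=(0.444, 0.092, 0.464)
t=5.200: state=(0.433, 0.088, 0.479)
t=5.400: state=(0.424, 0.083, 0.493)
t=5.540: state=(0.417, 0.080, 0.503)

(S, I, R) = (0.417, 0.080, 0.503)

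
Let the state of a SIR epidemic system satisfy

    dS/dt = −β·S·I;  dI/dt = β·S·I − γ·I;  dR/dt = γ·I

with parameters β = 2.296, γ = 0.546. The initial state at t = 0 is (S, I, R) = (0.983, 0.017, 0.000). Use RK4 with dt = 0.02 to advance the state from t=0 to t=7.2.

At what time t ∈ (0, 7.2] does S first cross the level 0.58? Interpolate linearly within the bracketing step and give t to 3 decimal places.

t=0.000: state=(0.983, 0.017, 0.000)
step 1 (dt=0.02): k1=(-0.038, 0.029, 0.009), k2=(-0.039, 0.030, 0.009), k3=(-0.039, 0.030, 0.009), k4=(-0.040, 0.030, 0.010); state += dt/6·(k1+2k2+2k3+k4)
t=0.020: state=(0.982, 0.018, 0.000)
t=0.040: state=(0.981, 0.018, 0.000)
t=0.060: state=(0.981, 0.019, 0.001)
continuing one RK4 step at a time; state shown every 25 steps (Δt=0.5):
t=0.500: state=(0.953, 0.039, 0.007)
t=1.000: state=(0.889, 0.087, 0.024)
t=1.500: state=(0.770, 0.172, 0.058)
t=2.000: state=(0.592, 0.287, 0.121)
t=2.020: state=(0.584, 0.292, 0.124)
next step: t=2.040: state=(0.576, 0.297, 0.127) — S has crossed 0.58
linear interpolation between t=2.020 (0.58403) and t=2.040 (0.57618) → t≈2.030

t = 2.030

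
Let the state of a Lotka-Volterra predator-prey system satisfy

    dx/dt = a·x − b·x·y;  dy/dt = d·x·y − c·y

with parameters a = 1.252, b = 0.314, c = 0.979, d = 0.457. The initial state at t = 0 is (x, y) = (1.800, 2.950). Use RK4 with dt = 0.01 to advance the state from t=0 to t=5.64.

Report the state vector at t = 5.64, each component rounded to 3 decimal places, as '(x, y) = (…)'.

t=0.000: state=(1.800, 2.950)
step 1 (dt=0.01): k1=(0.586, -0.461), k2=(0.589, -0.457), k3=(0.589, -0.457), k4=(0.591, -0.453); state += dt/6·(k1+2k2+2k3+k4)
t=0.010: state=(1.806, 2.945)
t=0.020: state=(1.812, 2.941)
t=0.030: state=(1.818, 2.937)
continuing one RK4 step at a time; state shown every 20 steps (Δt=0.2):
t=0.200: state=(1.926, 2.875)
t=0.400: state=(2.068, 2.837)
t=0.600: state=(2.224, 2.838)
t=0.800: state=(2.387, 2.880)
t=1.000: state=(2.553, 2.968)
t=1.200: state=(2.711, 3.104)
t=1.400: state=(2.849, 3.291)
t=1.600: state=(2.955, 3.529)
t=1.800: state=(3.015, 3.813)
t=2.000: state=(3.018, 4.132)
t=2.200: state=(2.960, 4.467)
t=2.400: state=(2.843, 4.790)
t=2.600: state=(2.678, 5.070)
t=2.800: state=(2.485, 5.278)
t=3.000: state=(2.282, 5.396)
t=3.200: state=(2.086, 5.416)
t=3.400: state=(1.911, 5.344)
t=3.600: state=(1.762, 5.196)
t=3.800: state=(1.644, 4.990)
t=4.000: state=(1.555, 4.748)
t=4.200: state=(1.494, 4.486)
t=4.400: state=(1.461, 4.221)
t=4.600: state=(1.451, 3.963)
t=4.800: state=(1.464, 3.722)
t=5.000: state=(1.499, 3.504)
t=5.200: state=(1.555, 3.312)
t=5.400: state=(1.631, 3.149)
t=5.600: state=(1.727, 3.018)
t=5.640: state=(1.748, 2.996)

(x, y) = (1.748, 2.996)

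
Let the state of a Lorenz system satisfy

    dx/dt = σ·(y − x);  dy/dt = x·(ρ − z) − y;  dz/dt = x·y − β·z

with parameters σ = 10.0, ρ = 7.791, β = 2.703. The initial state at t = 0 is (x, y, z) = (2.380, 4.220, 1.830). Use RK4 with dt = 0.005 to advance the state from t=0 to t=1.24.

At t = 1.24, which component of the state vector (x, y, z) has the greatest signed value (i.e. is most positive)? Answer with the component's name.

largest component: z

t=0.000: state=(2.380, 4.220, 1.830)
step 1 (dt=0.005): k1=(18.400, 9.967, 5.097), k2=(18.189, 10.186, 5.317), k3=(18.200, 10.181, 5.315), k4=(17.999, 10.393, 5.535); state += dt/6·(k1+2k2+2k3+k4)
t=0.005: state=(2.471, 4.271, 1.857)
t=0.010: state=(2.560, 4.324, 1.885)
t=0.015: state=(2.647, 4.379, 1.916)
continuing one RK4 step at a time; state shown every 10 steps (Δt=0.05):
t=0.050: state=(3.224, 4.809, 2.196)
t=0.100: state=(3.995, 5.510, 2.794)
t=0.150: state=(4.743, 6.217, 3.646)
t=0.200: state=(5.455, 6.809, 4.750)
t=0.250: state=(6.071, 7.150, 6.046)
t=0.300: state=(6.504, 7.125, 7.398)
t=0.350: state=(6.670, 6.700, 8.609)
t=0.400: state=(6.531, 5.956, 9.485)
t=0.450: state=(6.116, 5.063, 9.919)
t=0.500: state=(5.515, 4.201, 9.923)
t=0.550: state=(4.841, 3.493, 9.595)
t=0.600: state=(4.195, 2.981, 9.061)
t=0.650: state=(3.642, 2.653, 8.427)
t=0.700: state=(3.210, 2.471, 7.769)
t=0.750: state=(2.901, 2.402, 7.132)
t=0.800: state=(2.705, 2.415, 6.544)
t=0.850: state=(2.606, 2.493, 6.020)
t=0.900: state=(2.588, 2.624, 5.569)
t=0.950: state=(2.639, 2.804, 5.196)
t=1.000: state=(2.750, 3.028, 4.906)
t=1.050: state=(2.915, 3.293, 4.704)
t=1.100: state=(3.127, 3.596, 4.596)
t=1.150: state=(3.382, 3.930, 4.588)
t=1.200: state=(3.672, 4.282, 4.687)
t=1.240: state=(3.923, 4.565, 4.844)
compare at T: x=3.923, y=4.565, z=4.844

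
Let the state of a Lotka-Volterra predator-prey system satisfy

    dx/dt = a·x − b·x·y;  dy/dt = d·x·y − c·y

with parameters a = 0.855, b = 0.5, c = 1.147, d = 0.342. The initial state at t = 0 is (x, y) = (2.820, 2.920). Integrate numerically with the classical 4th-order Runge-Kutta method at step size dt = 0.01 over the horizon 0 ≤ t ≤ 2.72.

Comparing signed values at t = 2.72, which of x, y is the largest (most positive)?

t=0.000: state=(2.820, 2.920)
step 1 (dt=0.01): k1=(-1.706, -0.533), k2=(-1.697, -0.541), k3=(-1.697, -0.541), k4=(-1.688, -0.549); state += dt/6·(k1+2k2+2k3+k4)
t=0.010: state=(2.803, 2.915)
t=0.020: state=(2.786, 2.909)
t=0.030: state=(2.770, 2.903)
continuing one RK4 step at a time; state shown every 10 steps (Δt=0.1):
t=0.100: state=(2.658, 2.859)
t=0.200: state=(2.514, 2.785)
t=0.300: state=(2.388, 2.700)
t=0.400: state=(2.278, 2.607)
t=0.500: state=(2.183, 2.509)
t=0.600: state=(2.103, 2.407)
t=0.700: state=(2.036, 2.304)
t=0.800: state=(1.982, 2.200)
t=0.900: state=(1.939, 2.097)
t=1.000: state=(1.906, 1.997)
t=1.100: state=(1.884, 1.900)
t=1.200: state=(1.870, 1.806)
t=1.300: state=(1.866, 1.717)
t=1.400: state=(1.869, 1.632)
t=1.500: state=(1.880, 1.551)
t=1.600: state=(1.899, 1.475)
t=1.700: state=(1.925, 1.404)
t=1.800: state=(1.957, 1.338)
t=1.900: state=(1.997, 1.277)
t=2.000: state=(2.044, 1.220)
t=2.100: state=(2.098, 1.167)
t=2.200: state=(2.158, 1.119)
t=2.300: state=(2.225, 1.076)
t=2.400: state=(2.299, 1.036)
t=2.500: state=(2.380, 1.001)
t=2.600: state=(2.468, 0.969)
t=2.700: state=(2.563, 0.942)
t=2.720: state=(2.583, 0.937)
compare at T: x=2.583, y=0.937

largest component: x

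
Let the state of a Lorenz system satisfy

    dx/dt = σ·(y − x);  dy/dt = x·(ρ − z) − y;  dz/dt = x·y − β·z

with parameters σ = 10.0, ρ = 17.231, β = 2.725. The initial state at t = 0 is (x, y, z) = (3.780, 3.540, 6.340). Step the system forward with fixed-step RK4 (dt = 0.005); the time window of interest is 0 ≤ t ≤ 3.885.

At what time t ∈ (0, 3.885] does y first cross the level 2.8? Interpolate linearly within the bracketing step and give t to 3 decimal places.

t = 0.450

t=0.000: state=(3.780, 3.540, 6.340)
step 1 (dt=0.005): k1=(-2.400, 37.628, -3.895), k2=(-1.399, 37.505, -3.535), k3=(-1.427, 37.529, -3.530), k4=(-0.452, 37.429, -3.165); state += dt/6·(k1+2k2+2k3+k4)
t=0.005: state=(3.773, 3.728, 6.322)
t=0.010: state=(3.775, 3.914, 6.308)
t=0.015: state=(3.787, 4.101, 6.298)
continuing one RK4 step at a time; state shown every 40 steps (Δt=0.2):
t=0.200: state=(8.313, 12.076, 11.158)
t=0.400: state=(9.585, 5.560, 23.828)
t=0.445: state=(7.594, 3.003, 22.609)
next step: t=0.450: state=(7.365, 2.791, 22.411) — y has crossed 2.8
linear interpolation between t=0.445 (3.00278) and t=0.450 (2.79083) → t≈0.450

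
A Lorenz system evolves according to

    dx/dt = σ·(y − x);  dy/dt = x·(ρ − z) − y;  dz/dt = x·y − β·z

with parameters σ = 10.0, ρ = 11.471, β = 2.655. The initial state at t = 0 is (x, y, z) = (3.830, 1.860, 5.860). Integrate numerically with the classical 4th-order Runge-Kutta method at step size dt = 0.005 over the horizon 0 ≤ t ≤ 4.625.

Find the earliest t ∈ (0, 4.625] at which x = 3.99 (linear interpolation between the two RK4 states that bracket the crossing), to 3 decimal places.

t=0.000: state=(3.830, 1.860, 5.860)
step 1 (dt=0.005): k1=(-19.700, 19.630, -8.434), k2=(-18.717, 19.384, -8.285), k3=(-18.747, 19.397, -8.283), k4=(-17.793, 19.162, -8.137); state += dt/6·(k1+2k2+2k3+k4)
t=0.005: state=(3.736, 1.957, 5.819)
t=0.010: state=(3.652, 2.052, 5.779)
t=0.015: state=(3.576, 2.144, 5.740)
t=0.190: state=(3.953, 5.138, 5.418)
next step: t=0.195: state=(4.013, 5.232, 5.450) — x has crossed 3.99
linear interpolation between t=0.190 (3.95337) and t=0.195 (4.01347) → t≈0.193

t = 0.193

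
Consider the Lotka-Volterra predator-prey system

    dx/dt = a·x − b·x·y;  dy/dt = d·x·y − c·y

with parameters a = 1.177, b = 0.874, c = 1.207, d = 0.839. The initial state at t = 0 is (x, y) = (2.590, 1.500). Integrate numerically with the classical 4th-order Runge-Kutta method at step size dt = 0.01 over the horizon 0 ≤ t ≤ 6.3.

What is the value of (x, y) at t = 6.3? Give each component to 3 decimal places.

(x, y) = (1.530, 2.453)

t=0.000: state=(2.590, 1.500)
step 1 (dt=0.01): k1=(-0.347, 1.449), k2=(-0.363, 1.454), k3=(-0.363, 1.454), k4=(-0.379, 1.458); state += dt/6·(k1+2k2+2k3+k4)
t=0.010: state=(2.586, 1.515)
t=0.020: state=(2.582, 1.529)
t=0.030: state=(2.578, 1.544)
continuing one RK4 step at a time; state shown every 25 steps (Δt=0.25):
t=0.250: state=(2.404, 1.879)
t=0.500: state=(2.057, 2.223)
t=0.750: state=(1.656, 2.427)
t=1.000: state=(1.301, 2.444)
t=1.250: state=(1.037, 2.306)
t=1.500: state=(0.861, 2.078)
t=1.750: state=(0.755, 1.819)
t=2.000: state=(0.700, 1.565)
t=2.250: state=(0.685, 1.338)
t=2.500: state=(0.701, 1.144)
t=2.750: state=(0.747, 0.984)
t=3.000: state=(0.820, 0.857)
t=3.250: state=(0.923, 0.761)
t=3.500: state=(1.057, 0.692)
t=3.750: state=(1.226, 0.650)
t=4.000: state=(1.431, 0.634)
t=4.250: state=(1.670, 0.649)
t=4.500: state=(1.936, 0.700)
t=4.750: state=(2.207, 0.800)
t=5.000: state=(2.446, 0.965)
t=5.250: state=(2.592, 1.213)
t=5.500: state=(2.577, 1.548)
t=5.750: state=(2.366, 1.928)
t=6.000: state=(2.006, 2.260)
t=6.250: state=(1.606, 2.440)
t=6.300: state=(1.530, 2.453)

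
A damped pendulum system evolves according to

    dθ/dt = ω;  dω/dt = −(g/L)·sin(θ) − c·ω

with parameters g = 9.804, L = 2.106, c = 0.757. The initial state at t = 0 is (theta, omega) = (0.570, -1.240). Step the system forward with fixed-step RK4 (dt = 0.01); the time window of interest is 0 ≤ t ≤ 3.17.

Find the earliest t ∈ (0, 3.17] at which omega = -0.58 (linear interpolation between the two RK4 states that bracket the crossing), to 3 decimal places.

t=0.000: state=(0.570, -1.240)
step 1 (dt=0.01): k1=(-1.240, -1.573), k2=(-1.248, -1.543), k3=(-1.248, -1.543), k4=(-1.255, -1.513); state += dt/6·(k1+2k2+2k3+k4)
t=0.010: state=(0.558, -1.255)
t=0.020: state=(0.545, -1.270)
t=0.030: state=(0.532, -1.284)
continuing one RK4 step at a time; state shown every 20 steps (Δt=0.2):
t=0.200: state=(0.299, -1.428)
t=0.400: state=(0.016, -1.358)
t=0.600: state=(-0.230, -1.069)
t=0.800: state=(-0.402, -0.643)
t=0.820: state=(-0.415, -0.597)
next step: t=0.830: state=(-0.421, -0.573) — omega has crossed -0.58
linear interpolation between t=0.820 (-0.59652) and t=0.830 (-0.57321) → t≈0.827

t = 0.827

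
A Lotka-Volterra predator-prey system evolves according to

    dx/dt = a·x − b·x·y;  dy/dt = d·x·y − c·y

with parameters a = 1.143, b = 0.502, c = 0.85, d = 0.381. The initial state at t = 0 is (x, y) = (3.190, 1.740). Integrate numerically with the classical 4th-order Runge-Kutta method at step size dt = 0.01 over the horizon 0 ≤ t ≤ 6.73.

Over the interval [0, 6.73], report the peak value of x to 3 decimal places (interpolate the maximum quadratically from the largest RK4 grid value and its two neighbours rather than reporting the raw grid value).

max x = 3.490

t=0.000: state=(3.190, 1.740)
step 1 (dt=0.01): k1=(0.860, 0.636), k2=(0.856, 0.640), k3=(0.856, 0.640), k4=(0.852, 0.644); state += dt/6·(k1+2k2+2k3+k4)
t=0.010: state=(3.199, 1.746)
t=0.020: state=(3.207, 1.753)
t=0.030: state=(3.215, 1.759)
continuing one RK4 step at a time; state shown every 25 steps (Δt=0.25):
t=0.250: state=(3.375, 1.924)
t=0.500: state=(3.478, 2.158)
t=0.750: state=(3.471, 2.432)
t=1.000: state=(3.343, 2.723)
t=1.250: state=(3.106, 2.995)
t=1.500: state=(2.798, 3.209)
t=1.750: state=(2.467, 3.334)
t=2.000: state=(2.155, 3.359)
t=2.250: state=(1.888, 3.291)
t=2.500: state=(1.676, 3.152)
t=2.750: state=(1.518, 2.966)
t=3.000: state=(1.411, 2.756)
t=3.250: state=(1.347, 2.541)
t=3.500: state=(1.320, 2.332)
t=3.750: state=(1.327, 2.138)
t=4.000: state=(1.366, 1.965)
t=4.250: state=(1.434, 1.815)
t=4.500: state=(1.532, 1.690)
t=4.750: state=(1.660, 1.590)
t=5.000: state=(1.818, 1.517)
t=5.250: state=(2.006, 1.471)
t=5.500: state=(2.223, 1.455)
t=5.750: state=(2.463, 1.470)
t=6.000: state=(2.718, 1.521)
t=6.250: state=(2.972, 1.613)
t=6.500: state=(3.204, 1.751)
t=6.730: state=(3.373, 1.922)
largest grid value and its neighbours: x(0.600)=3.48958, x(0.610)=3.48972, x(0.620)=3.48966
parabola through these three points peaks at t≈0.612 with x≈3.48972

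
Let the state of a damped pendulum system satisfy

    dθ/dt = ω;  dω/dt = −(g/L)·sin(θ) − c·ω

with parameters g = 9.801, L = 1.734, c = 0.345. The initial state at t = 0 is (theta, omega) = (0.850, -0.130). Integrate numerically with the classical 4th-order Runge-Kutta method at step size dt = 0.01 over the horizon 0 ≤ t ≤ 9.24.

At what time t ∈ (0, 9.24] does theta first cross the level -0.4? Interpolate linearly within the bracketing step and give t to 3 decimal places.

t = 0.952

t=0.000: state=(0.850, -0.130)
step 1 (dt=0.01): k1=(-0.130, -4.202), k2=(-0.151, -4.192), k3=(-0.151, -4.192), k4=(-0.172, -4.181); state += dt/6·(k1+2k2+2k3+k4)
t=0.010: state=(0.848, -0.172)
t=0.020: state=(0.847, -0.214)
t=0.030: state=(0.844, -0.255)
continuing one RK4 step at a time; state shown every 50 steps (Δt=0.5):
t=0.500: state=(0.340, -1.668)
t=0.950: state=(-0.398, -1.307)
next step: t=0.960: state=(-0.411, -1.280) — theta has crossed -0.4
linear interpolation between t=0.950 (-0.39778) and t=0.960 (-0.41071) → t≈0.952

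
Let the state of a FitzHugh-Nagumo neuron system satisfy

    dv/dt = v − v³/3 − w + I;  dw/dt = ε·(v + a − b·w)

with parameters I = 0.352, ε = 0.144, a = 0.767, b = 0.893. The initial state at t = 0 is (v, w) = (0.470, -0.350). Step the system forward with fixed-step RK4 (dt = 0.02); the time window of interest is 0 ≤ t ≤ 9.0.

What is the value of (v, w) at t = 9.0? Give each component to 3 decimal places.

(v, w) = (-0.154, 1.323)

t=0.000: state=(0.470, -0.350)
step 1 (dt=0.02): k1=(1.137, 0.223), k2=(1.144, 0.224), k3=(1.144, 0.224), k4=(1.150, 0.226); state += dt/6·(k1+2k2+2k3+k4)
t=0.020: state=(0.493, -0.346)
t=0.040: state=(0.516, -0.341)
t=0.060: state=(0.539, -0.336)
continuing one RK4 step at a time; state shown every 25 steps (Δt=0.5):
t=0.500: state=(1.087, -0.220)
t=1.000: state=(1.582, -0.058)
t=1.500: state=(1.773, 0.117)
t=2.000: state=(1.788, 0.288)
t=2.500: state=(1.742, 0.447)
t=3.000: state=(1.678, 0.592)
t=3.500: state=(1.607, 0.723)
t=4.000: state=(1.531, 0.841)
t=4.500: state=(1.452, 0.946)
t=5.000: state=(1.368, 1.039)
t=5.500: state=(1.279, 1.120)
t=6.000: state=(1.181, 1.190)
t=6.500: state=(1.072, 1.248)
t=7.000: state=(0.944, 1.294)
t=7.500: state=(0.789, 1.327)
t=8.000: state=(0.585, 1.346)
t=8.500: state=(0.295, 1.347)
t=9.000: state=(-0.154, 1.323)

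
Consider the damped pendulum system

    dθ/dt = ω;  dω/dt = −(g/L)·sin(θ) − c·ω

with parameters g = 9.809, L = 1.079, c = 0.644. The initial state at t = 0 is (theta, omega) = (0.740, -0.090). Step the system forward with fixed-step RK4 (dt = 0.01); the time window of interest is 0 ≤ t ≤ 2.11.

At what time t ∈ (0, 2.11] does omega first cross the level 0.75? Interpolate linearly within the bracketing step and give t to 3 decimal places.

t=0.000: state=(0.740, -0.090)
step 1 (dt=0.01): k1=(-0.090, -6.072), k2=(-0.120, -6.049), k3=(-0.120, -6.048), k4=(-0.150, -6.025); state += dt/6·(k1+2k2+2k3+k4)
t=0.010: state=(0.739, -0.150)
t=0.020: state=(0.737, -0.210)
t=0.030: state=(0.735, -0.270)
continuing one RK4 step at a time; state shown every 10 steps (Δt=0.1):
t=0.100: state=(0.702, -0.668)
t=0.200: state=(0.609, -1.166)
t=0.300: state=(0.472, -1.548)
t=0.400: state=(0.304, -1.785)
t=0.500: state=(0.121, -1.859)
t=0.600: state=(-0.062, -1.767)
t=0.700: state=(-0.228, -1.528)
t=0.800: state=(-0.364, -1.173)
t=0.900: state=(-0.460, -0.744)
t=1.000: state=(-0.511, -0.284)
t=1.100: state=(-0.517, 0.170)
t=1.200: state=(-0.479, 0.582)
t=1.240: state=(-0.452, 0.729)
next step: t=1.250: state=(-0.445, 0.763) — omega has crossed 0.75
linear interpolation between t=1.240 (0.72855) and t=1.250 (0.76319) → t≈1.246

t = 1.246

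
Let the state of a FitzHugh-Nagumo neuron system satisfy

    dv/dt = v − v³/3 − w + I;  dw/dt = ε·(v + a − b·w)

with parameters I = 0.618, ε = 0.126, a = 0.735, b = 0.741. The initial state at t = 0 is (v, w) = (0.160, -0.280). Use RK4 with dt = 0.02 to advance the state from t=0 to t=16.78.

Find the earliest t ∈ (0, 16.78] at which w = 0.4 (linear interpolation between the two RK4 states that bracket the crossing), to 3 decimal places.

t=0.000: state=(0.160, -0.280)
step 1 (dt=0.02): k1=(1.057, 0.139), k2=(1.066, 0.140), k3=(1.066, 0.140), k4=(1.075, 0.141); state += dt/6·(k1+2k2+2k3+k4)
t=0.020: state=(0.181, -0.277)
t=0.040: state=(0.203, -0.274)
t=0.060: state=(0.225, -0.271)
continuing one RK4 step at a time; state shown every 50 steps (Δt=1):
t=1.000: state=(1.471, -0.069)
t=2.000: state=(1.893, 0.240)
t=2.520: state=(1.868, 0.396)
next step: t=2.540: state=(1.867, 0.402) — w has crossed 0.4
linear interpolation between t=2.520 (0.39585) and t=2.540 (0.40167) → t≈2.534

t = 2.534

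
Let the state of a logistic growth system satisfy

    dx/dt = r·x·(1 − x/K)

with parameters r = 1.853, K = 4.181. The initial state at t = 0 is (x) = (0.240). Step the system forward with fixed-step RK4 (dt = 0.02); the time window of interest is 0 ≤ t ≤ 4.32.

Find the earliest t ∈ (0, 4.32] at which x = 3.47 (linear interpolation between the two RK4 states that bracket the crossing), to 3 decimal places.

t=0.000: state=(0.240)
step 1 (dt=0.02): k1=(0.419), k2=(0.426), k3=(0.426), k4=(0.433); state += dt/6·(k1+2k2+2k3+k4)
t=0.020: state=(0.249)
t=0.040: state=(0.257)
t=0.060: state=(0.266)
continuing one RK4 step at a time; state shown every 10 steps (Δt=0.2):
t=0.200: state=(0.339)
t=0.400: state=(0.474)
t=0.600: state=(0.653)
t=0.800: state=(0.884)
t=1.000: state=(1.170)
t=1.200: state=(1.506)
t=1.400: state=(1.878)
t=1.600: state=(2.264)
t=1.800: state=(2.639)
t=2.000: state=(2.979)
t=2.200: state=(3.270)
t=2.360: state=(3.464)
next step: t=2.380: state=(3.485) — x has crossed 3.47
linear interpolation between t=2.360 (3.46366) and t=2.380 (3.48541) → t≈2.366

t = 2.366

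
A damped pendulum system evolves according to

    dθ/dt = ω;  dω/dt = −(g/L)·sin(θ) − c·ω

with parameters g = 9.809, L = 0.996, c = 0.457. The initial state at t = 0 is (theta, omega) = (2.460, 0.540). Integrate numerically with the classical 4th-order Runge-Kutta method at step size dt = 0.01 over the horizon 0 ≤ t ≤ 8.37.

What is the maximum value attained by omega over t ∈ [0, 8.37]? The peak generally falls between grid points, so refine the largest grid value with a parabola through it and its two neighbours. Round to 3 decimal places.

t=0.000: state=(2.460, 0.540)
step 1 (dt=0.01): k1=(0.540, -6.452), k2=(0.508, -6.416), k3=(0.508, -6.417), k4=(0.476, -6.383); state += dt/6·(k1+2k2+2k3+k4)
t=0.010: state=(2.465, 0.476)
t=0.020: state=(2.470, 0.412)
t=0.030: state=(2.473, 0.349)
continuing one RK4 step at a time; state shown every 50 steps (Δt=0.5):
t=0.500: state=(1.950, -2.726)
t=1.000: state=(-0.246, -4.972)
t=1.500: state=(-1.628, -0.217)
t=2.000: state=(-0.613, 3.839)
t=2.500: state=(1.063, 1.684)
t=3.000: state=(0.776, -2.540)
t=3.500: state=(-0.656, -2.051)
t=4.000: state=(-0.725, 1.669)
t=4.500: state=(0.409, 1.932)
t=5.000: state=(0.619, -1.117)
t=5.500: state=(-0.263, -1.665)
t=6.000: state=(-0.510, 0.767)
t=6.500: state=(0.176, 1.382)
t=7.000: state=(0.414, -0.541)
t=7.500: state=(-0.121, -1.127)
t=8.000: state=(-0.333, 0.390)
t=8.370: state=(-0.040, 0.998)
largest grid value and its neighbours: omega(2.100)=4.05288, omega(2.110)=4.05348, omega(2.120)=4.05016
parabola through these three points peaks at t≈2.107 with omega≈4.05372

max omega = 4.054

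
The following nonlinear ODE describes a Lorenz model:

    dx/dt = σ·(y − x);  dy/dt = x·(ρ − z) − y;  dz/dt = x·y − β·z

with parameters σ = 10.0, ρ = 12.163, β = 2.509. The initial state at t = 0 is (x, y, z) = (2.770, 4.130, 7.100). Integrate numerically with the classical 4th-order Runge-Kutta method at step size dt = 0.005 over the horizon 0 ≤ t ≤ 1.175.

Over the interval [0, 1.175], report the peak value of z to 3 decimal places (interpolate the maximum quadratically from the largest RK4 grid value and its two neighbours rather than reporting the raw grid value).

t=0.000: state=(2.770, 4.130, 7.100)
step 1 (dt=0.005): k1=(13.600, 9.895, -6.374), k2=(13.507, 10.087, -6.124), k3=(13.514, 10.083, -6.125), k4=(13.428, 10.273, -5.875); state += dt/6·(k1+2k2+2k3+k4)
t=0.005: state=(2.838, 4.180, 7.069)
t=0.010: state=(2.904, 4.233, 7.041)
t=0.015: state=(2.970, 4.287, 7.016)
continuing one RK4 step at a time; state shown every 10 steps (Δt=0.05):
t=0.050: state=(3.424, 4.713, 6.909)
t=0.100: state=(4.082, 5.441, 6.992)
t=0.150: state=(4.789, 6.256, 7.391)
t=0.200: state=(5.540, 7.063, 8.143)
t=0.250: state=(6.288, 7.722, 9.251)
t=0.300: state=(6.938, 8.064, 10.632)
t=0.350: state=(7.372, 7.944, 12.094)
t=0.400: state=(7.483, 7.339, 13.357)
t=0.450: state=(7.231, 6.389, 14.168)
t=0.500: state=(6.675, 5.338, 14.415)
t=0.550: state=(5.945, 4.412, 14.156)
t=0.600: state=(5.188, 3.732, 13.544)
t=0.650: state=(4.518, 3.315, 12.743)
t=0.700: state=(3.997, 3.121, 11.879)
t=0.750: state=(3.643, 3.101, 11.032)
t=0.800: state=(3.450, 3.213, 10.253)
t=0.850: state=(3.400, 3.432, 9.576)
t=0.900: state=(3.476, 3.746, 9.025)
t=0.950: state=(3.665, 4.146, 8.622)
t=1.000: state=(3.954, 4.626, 8.390)
t=1.050: state=(4.332, 5.169, 8.354)
t=1.100: state=(4.784, 5.746, 8.540)
t=1.150: state=(5.283, 6.307, 8.963)
t=1.175: state=(5.539, 6.559, 9.262)
largest grid value and its neighbours: z(0.490)=14.41023, z(0.495)=14.41541, z(0.500)=14.41531
parabola through these three points peaks at t≈0.497 with z≈14.41602

max z = 14.416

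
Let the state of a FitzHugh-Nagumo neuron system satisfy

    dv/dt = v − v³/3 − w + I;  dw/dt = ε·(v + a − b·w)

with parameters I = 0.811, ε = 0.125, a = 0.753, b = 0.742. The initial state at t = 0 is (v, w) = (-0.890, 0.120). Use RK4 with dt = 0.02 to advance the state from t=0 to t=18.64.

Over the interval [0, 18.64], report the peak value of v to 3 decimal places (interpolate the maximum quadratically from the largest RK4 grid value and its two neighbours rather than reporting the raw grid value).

t=0.000: state=(-0.890, 0.120)
step 1 (dt=0.02): k1=(0.036, -0.028), k2=(0.036, -0.028), k3=(0.036, -0.028), k4=(0.037, -0.028); state += dt/6·(k1+2k2+2k3+k4)
t=0.020: state=(-0.889, 0.119)
t=0.040: state=(-0.889, 0.119)
t=0.060: state=(-0.888, 0.118)
continuing one RK4 step at a time; state shown every 50 steps (Δt=1):
t=1.000: state=(-0.835, 0.096)
t=2.000: state=(-0.738, 0.083)
t=3.000: state=(-0.575, 0.086)
t=4.000: state=(-0.272, 0.116)
t=5.000: state=(0.405, 0.199)
t=6.000: state=(1.496, 0.387)
t=7.000: state=(1.806, 0.648)
t=8.000: state=(1.740, 0.893)
t=9.000: state=(1.633, 1.105)
t=10.000: state=(1.517, 1.285)
t=11.000: state=(1.392, 1.435)
t=12.000: state=(1.253, 1.556)
t=13.000: state=(1.092, 1.648)
t=14.000: state=(0.884, 1.710)
t=15.000: state=(0.567, 1.737)
t=16.000: state=(-0.076, 1.707)
t=17.000: state=(-1.388, 1.561)
t=18.000: state=(-1.919, 1.302)
t=18.640: state=(-1.903, 1.137)
largest grid value and its neighbours: v(7.000)=1.80568, v(7.020)=1.80575, v(7.040)=1.80571
parabola through these three points peaks at t≈7.023 with v≈1.80575

max v = 1.806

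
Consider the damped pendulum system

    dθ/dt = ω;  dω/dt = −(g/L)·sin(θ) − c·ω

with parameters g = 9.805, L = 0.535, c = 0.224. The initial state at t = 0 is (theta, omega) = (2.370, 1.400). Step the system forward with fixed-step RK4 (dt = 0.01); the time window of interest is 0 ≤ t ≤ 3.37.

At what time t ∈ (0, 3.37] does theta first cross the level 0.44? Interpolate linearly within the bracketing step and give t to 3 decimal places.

t = 0.656

t=0.000: state=(2.370, 1.400)
step 1 (dt=0.01): k1=(1.400, -13.093), k2=(1.335, -12.986), k3=(1.335, -12.990), k4=(1.270, -12.887); state += dt/6·(k1+2k2+2k3+k4)
t=0.010: state=(2.383, 1.270)
t=0.020: state=(2.395, 1.142)
t=0.030: state=(2.406, 1.016)
continuing one RK4 step at a time; state shown every 20 steps (Δt=0.2):
t=0.200: state=(2.406, -1.008)
t=0.400: state=(1.940, -3.798)
t=0.600: state=(0.847, -7.011)
t=0.650: state=(0.483, -7.494)
next step: t=0.660: state=(0.408, -7.556) — theta has crossed 0.44
linear interpolation between t=0.650 (0.48338) and t=0.660 (0.40812) → t≈0.656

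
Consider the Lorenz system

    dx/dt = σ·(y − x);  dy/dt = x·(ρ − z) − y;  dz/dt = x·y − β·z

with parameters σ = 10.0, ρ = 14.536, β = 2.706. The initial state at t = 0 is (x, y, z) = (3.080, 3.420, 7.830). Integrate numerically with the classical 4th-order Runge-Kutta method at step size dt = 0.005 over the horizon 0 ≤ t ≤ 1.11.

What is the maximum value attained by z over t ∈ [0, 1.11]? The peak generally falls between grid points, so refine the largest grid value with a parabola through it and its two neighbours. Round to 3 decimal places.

t=0.000: state=(3.080, 3.420, 7.830)
step 1 (dt=0.005): k1=(3.400, 17.234, -10.654), k2=(3.746, 17.331, -10.420), k3=(3.740, 17.334, -10.418), k4=(4.080, 17.435, -10.181); state += dt/6·(k1+2k2+2k3+k4)
t=0.005: state=(3.099, 3.507, 7.778)
t=0.010: state=(3.121, 3.594, 7.728)
t=0.015: state=(3.146, 3.683, 7.681)
continuing one RK4 step at a time; state shown every 10 steps (Δt=0.05):
t=0.050: state=(3.406, 4.342, 7.425)
t=0.100: state=(3.999, 5.423, 7.330)
t=0.150: state=(4.821, 6.676, 7.651)
t=0.200: state=(5.839, 8.032, 8.524)
t=0.250: state=(6.978, 9.288, 10.060)
t=0.300: state=(8.079, 10.086, 12.235)
t=0.350: state=(8.888, 10.021, 14.730)
t=0.400: state=(9.133, 8.933, 16.912)
t=0.450: state=(8.686, 7.146, 18.150)
t=0.500: state=(7.678, 5.297, 18.232)
t=0.550: state=(6.422, 3.885, 17.422)
t=0.600: state=(5.227, 3.048, 16.146)
t=0.650: state=(4.280, 2.687, 14.729)
t=0.700: state=(3.637, 2.650, 13.351)
t=0.750: state=(3.280, 2.825, 12.098)
t=0.800: state=(3.167, 3.156, 11.014)
t=0.850: state=(3.258, 3.624, 10.126)
t=0.900: state=(3.527, 4.233, 9.466)
t=0.950: state=(3.961, 4.990, 9.074)
t=1.000: state=(4.554, 5.891, 9.010)
t=1.050: state=(5.292, 6.896, 9.345)
t=1.100: state=(6.140, 7.902, 10.149)
t=1.110: state=(6.317, 8.088, 10.369)
largest grid value and its neighbours: z(0.475)=18.32657, z(0.480)=18.32806, z(0.485)=18.31893
parabola through these three points peaks at t≈0.478 with z≈18.32875

max z = 18.329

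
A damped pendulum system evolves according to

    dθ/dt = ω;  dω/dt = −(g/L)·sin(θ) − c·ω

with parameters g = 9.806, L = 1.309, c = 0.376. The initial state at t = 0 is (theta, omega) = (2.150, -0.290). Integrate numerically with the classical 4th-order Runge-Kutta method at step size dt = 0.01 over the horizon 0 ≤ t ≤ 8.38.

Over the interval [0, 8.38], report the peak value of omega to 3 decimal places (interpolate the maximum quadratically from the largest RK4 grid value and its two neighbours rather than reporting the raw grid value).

t=0.000: state=(2.150, -0.290)
step 1 (dt=0.01): k1=(-0.290, -6.160), k2=(-0.321, -6.155), k3=(-0.321, -6.155), k4=(-0.352, -6.150); state += dt/6·(k1+2k2+2k3+k4)
t=0.010: state=(2.147, -0.352)
t=0.020: state=(2.143, -0.413)
t=0.030: state=(2.139, -0.474)
continuing one RK4 step at a time; state shown every 50 steps (Δt=0.5):
t=0.500: state=(1.221, -3.436)
t=1.000: state=(-0.766, -3.391)
t=1.500: state=(-1.518, 0.412)
t=2.000: state=(-0.501, 3.270)
t=2.500: state=(0.950, 1.735)
t=3.000: state=(0.959, -1.592)
t=3.500: state=(-0.244, -2.501)
t=4.000: state=(-0.911, 0.085)
t=4.500: state=(-0.258, 2.128)
t=5.000: state=(0.634, 0.930)
t=5.500: state=(0.500, -1.321)
t=6.000: state=(-0.304, -1.385)
t=6.500: state=(-0.541, 0.507)
t=7.000: state=(0.023, 1.374)
t=7.500: state=(0.457, 0.137)
t=8.000: state=(0.166, -1.083)
t=8.380: state=(-0.230, -0.820)
largest grid value and its neighbours: omega(2.090)=3.38822, omega(2.100)=3.38913, omega(2.110)=3.38754
parabola through these three points peaks at t≈2.099 with omega≈3.38915

max omega = 3.389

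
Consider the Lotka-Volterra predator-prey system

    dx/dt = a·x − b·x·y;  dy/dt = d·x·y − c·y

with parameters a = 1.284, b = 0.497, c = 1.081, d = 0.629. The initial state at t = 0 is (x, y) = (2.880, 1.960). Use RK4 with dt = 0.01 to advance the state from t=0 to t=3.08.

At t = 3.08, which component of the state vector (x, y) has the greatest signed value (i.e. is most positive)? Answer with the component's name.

t=0.000: state=(2.880, 1.960)
step 1 (dt=0.01): k1=(0.892, 1.432), k2=(0.884, 1.443), k3=(0.883, 1.443), k4=(0.874, 1.453); state += dt/6·(k1+2k2+2k3+k4)
t=0.010: state=(2.889, 1.974)
t=0.020: state=(2.897, 1.989)
t=0.030: state=(2.906, 2.004)
continuing one RK4 step at a time; state shown every 10 steps (Δt=0.1):
t=0.100: state=(2.960, 2.114)
t=0.200: state=(3.016, 2.290)
t=0.300: state=(3.046, 2.488)
t=0.400: state=(3.044, 2.705)
t=0.500: state=(3.009, 2.937)
t=0.600: state=(2.939, 3.179)
t=0.700: state=(2.836, 3.422)
t=0.800: state=(2.704, 3.656)
t=0.900: state=(2.550, 3.872)
t=1.000: state=(2.380, 4.058)
t=1.100: state=(2.204, 4.207)
t=1.200: state=(2.027, 4.313)
t=1.300: state=(1.857, 4.374)
t=1.400: state=(1.698, 4.390)
t=1.500: state=(1.553, 4.364)
t=1.600: state=(1.423, 4.301)
t=1.700: state=(1.310, 4.206)
t=1.800: state=(1.212, 4.087)
t=1.900: state=(1.128, 3.948)
t=2.000: state=(1.058, 3.795)
t=2.100: state=(1.000, 3.634)
t=2.200: state=(0.953, 3.468)
t=2.300: state=(0.916, 3.301)
t=2.400: state=(0.888, 3.136)
t=2.500: state=(0.867, 2.974)
t=2.600: state=(0.854, 2.818)
t=2.700: state=(0.847, 2.668)
t=2.800: state=(0.847, 2.525)
t=2.900: state=(0.852, 2.391)
t=3.000: state=(0.863, 2.265)
t=3.080: state=(0.876, 2.170)
compare at T: x=0.876, y=2.170

largest component: y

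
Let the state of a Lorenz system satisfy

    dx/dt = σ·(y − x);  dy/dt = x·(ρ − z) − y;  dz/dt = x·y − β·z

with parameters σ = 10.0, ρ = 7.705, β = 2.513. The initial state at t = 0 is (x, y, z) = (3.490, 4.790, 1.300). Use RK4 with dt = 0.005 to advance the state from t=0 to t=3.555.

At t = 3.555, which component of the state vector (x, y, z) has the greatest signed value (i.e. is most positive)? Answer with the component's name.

t=0.000: state=(3.490, 4.790, 1.300)
step 1 (dt=0.005): k1=(13.000, 17.563, 13.450), k2=(13.114, 17.609, 13.676), k3=(13.112, 17.609, 13.676), k4=(13.225, 17.652, 13.905); state += dt/6·(k1+2k2+2k3+k4)
t=0.005: state=(3.556, 4.878, 1.368)
t=0.010: state=(3.622, 4.967, 1.439)
t=0.015: state=(3.690, 5.055, 1.512)
continuing one RK4 step at a time; state shown every 40 steps (Δt=0.2):
t=0.200: state=(6.411, 7.574, 6.133)
t=0.400: state=(6.105, 4.681, 10.521)
t=0.600: state=(3.139, 2.062, 8.519)
t=0.800: state=(2.048, 1.922, 5.864)
t=1.000: state=(2.295, 2.627, 4.295)
t=1.200: state=(3.314, 3.986, 4.070)
t=1.400: state=(4.768, 5.435, 5.603)
t=1.600: state=(5.378, 5.221, 7.928)
t=1.800: state=(4.391, 3.747, 8.230)
t=2.000: state=(3.398, 3.110, 6.959)
t=2.200: state=(3.246, 3.357, 5.839)
t=2.400: state=(3.725, 4.060, 5.564)
t=2.600: state=(4.406, 4.695, 6.234)
t=2.800: state=(4.675, 4.630, 7.197)
t=3.000: state=(4.310, 4.046, 7.424)
t=3.200: state=(3.846, 3.684, 6.915)
t=3.400: state=(3.725, 3.762, 6.359)
t=3.555: state=(3.872, 4.012, 6.200)
compare at T: x=3.872, y=4.012, z=6.200

largest component: z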